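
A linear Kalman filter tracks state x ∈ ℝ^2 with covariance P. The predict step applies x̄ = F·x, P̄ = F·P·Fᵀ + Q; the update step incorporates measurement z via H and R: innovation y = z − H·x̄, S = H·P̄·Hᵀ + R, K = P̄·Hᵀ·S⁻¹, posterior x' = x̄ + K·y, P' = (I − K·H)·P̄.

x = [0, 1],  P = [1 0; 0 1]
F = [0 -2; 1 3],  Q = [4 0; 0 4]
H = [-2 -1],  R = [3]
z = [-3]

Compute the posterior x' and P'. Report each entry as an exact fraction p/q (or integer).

x' = [-2/5, 83/25]
P' = [4 -34/5; -34/5 346/25]

x̄ = F·x = [-2, 3]
P̄ = F·P·Fᵀ + Q = [8 -6; -6 14]
y = z − H·x̄ = [-4]
S = H·P̄·Hᵀ + R = [25]
K = P̄·Hᵀ·S⁻¹ = [-2/5; -2/25]
x' = x̄ + K·y = [-2/5, 83/25]
P' = (I − K·H)·P̄ = [4 -34/5; -34/5 346/25]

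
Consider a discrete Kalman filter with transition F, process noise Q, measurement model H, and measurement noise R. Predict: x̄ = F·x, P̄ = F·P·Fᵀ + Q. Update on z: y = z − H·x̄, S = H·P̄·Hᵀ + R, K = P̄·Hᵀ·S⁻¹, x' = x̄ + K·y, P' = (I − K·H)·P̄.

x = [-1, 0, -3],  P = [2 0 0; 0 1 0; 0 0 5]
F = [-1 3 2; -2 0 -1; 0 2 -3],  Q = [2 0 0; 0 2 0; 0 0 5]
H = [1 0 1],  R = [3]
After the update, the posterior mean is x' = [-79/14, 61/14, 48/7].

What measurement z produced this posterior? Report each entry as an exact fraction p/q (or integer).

z = [1]

x̄ = F·x = [-5, 5, 9]
P̄ = F·P·Fᵀ + Q = [33 -6 -24; -6 15 15; -24 15 54]
S = H·P̄·Hᵀ + R = [42]
K = P̄·Hᵀ·S⁻¹ = [3/14; 3/14; 5/7]
x' − x̄ = [-9/14, -9/14, -15/7] = K·y
y = (KᵀK)⁻¹·Kᵀ·(x' − x̄) = [-3]
z = y + H·x̄ = [-3] + [4] = [1]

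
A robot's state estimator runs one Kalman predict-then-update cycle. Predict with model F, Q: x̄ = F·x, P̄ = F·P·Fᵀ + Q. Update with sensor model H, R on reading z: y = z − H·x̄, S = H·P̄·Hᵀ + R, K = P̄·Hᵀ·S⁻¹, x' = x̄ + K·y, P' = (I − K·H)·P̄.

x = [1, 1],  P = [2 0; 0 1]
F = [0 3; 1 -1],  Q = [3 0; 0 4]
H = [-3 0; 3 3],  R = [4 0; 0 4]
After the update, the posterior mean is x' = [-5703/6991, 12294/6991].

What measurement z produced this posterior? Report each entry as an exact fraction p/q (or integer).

z = [3, 3]

x̄ = F·x = [3, 0]
P̄ = F·P·Fᵀ + Q = [12 -3; -3 7]
S = H·P̄·Hᵀ + R = [112 -81; -81 121]
K = P̄·Hᵀ·S⁻¹ = [-2169/6991 108/6991; 2061/6991 2073/6991]
x' − x̄ = [-26676/6991, 12294/6991] = K·y
y = (KᵀK)⁻¹·Kᵀ·(x' − x̄) = [12, -6]
z = y + H·x̄ = [12, -6] + [-9, 9] = [3, 3]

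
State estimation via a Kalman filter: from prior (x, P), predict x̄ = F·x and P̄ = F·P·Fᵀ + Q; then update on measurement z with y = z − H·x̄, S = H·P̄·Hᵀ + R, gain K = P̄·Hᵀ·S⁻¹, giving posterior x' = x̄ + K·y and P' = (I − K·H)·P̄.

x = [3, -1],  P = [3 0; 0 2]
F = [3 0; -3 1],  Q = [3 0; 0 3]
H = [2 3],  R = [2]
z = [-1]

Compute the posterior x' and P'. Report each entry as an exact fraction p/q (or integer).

x' = [543/86, -199/43]
P' = [2139/86 -720/43; -720/43 494/43]

x̄ = F·x = [9, -10]
P̄ = F·P·Fᵀ + Q = [30 -27; -27 32]
y = z − H·x̄ = [11]
S = H·P̄·Hᵀ + R = [86]
K = P̄·Hᵀ·S⁻¹ = [-21/86; 21/43]
x' = x̄ + K·y = [543/86, -199/43]
P' = (I − K·H)·P̄ = [2139/86 -720/43; -720/43 494/43]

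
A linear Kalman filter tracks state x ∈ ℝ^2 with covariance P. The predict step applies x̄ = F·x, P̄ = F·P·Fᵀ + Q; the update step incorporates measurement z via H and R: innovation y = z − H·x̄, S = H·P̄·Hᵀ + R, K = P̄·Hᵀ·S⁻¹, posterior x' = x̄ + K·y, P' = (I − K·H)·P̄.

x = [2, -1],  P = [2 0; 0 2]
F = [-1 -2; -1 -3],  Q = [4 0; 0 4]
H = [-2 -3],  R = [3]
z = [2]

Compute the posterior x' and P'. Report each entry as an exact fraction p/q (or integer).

x̄ = F·x = [0, 1]
P̄ = F·P·Fᵀ + Q = [14 14; 14 24]
y = z − H·x̄ = [5]
S = H·P̄·Hᵀ + R = [443]
K = P̄·Hᵀ·S⁻¹ = [-70/443; -100/443]
x' = x̄ + K·y = [-350/443, -57/443]
P' = (I − K·H)·P̄ = [1302/443 -798/443; -798/443 632/443]

x' = [-350/443, -57/443]
P' = [1302/443 -798/443; -798/443 632/443]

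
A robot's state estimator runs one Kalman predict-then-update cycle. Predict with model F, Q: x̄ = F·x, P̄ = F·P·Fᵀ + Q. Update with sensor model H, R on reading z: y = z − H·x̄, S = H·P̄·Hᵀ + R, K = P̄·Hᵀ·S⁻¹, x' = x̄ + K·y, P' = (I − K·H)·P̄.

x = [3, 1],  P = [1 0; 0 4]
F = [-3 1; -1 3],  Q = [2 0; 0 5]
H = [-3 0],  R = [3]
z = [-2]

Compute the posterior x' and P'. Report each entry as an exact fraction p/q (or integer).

x' = [11/23, 195/23]
P' = [15/46 15/46; 15/46 1257/46]

x̄ = F·x = [-8, 0]
P̄ = F·P·Fᵀ + Q = [15 15; 15 42]
y = z − H·x̄ = [-26]
S = H·P̄·Hᵀ + R = [138]
K = P̄·Hᵀ·S⁻¹ = [-15/46; -15/46]
x' = x̄ + K·y = [11/23, 195/23]
P' = (I − K·H)·P̄ = [15/46 15/46; 15/46 1257/46]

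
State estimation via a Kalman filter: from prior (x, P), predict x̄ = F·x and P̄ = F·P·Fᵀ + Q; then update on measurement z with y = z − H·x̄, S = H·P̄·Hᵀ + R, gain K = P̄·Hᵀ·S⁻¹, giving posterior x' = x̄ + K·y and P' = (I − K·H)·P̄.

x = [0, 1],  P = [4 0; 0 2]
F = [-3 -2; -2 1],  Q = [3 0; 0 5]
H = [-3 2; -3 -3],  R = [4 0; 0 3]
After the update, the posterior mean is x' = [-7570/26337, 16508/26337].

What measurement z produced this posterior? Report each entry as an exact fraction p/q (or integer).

x̄ = F·x = [-2, 1]
P̄ = F·P·Fᵀ + Q = [47 20; 20 23]
S = H·P̄·Hᵀ + R = [279 345; 345 993]
K = P̄·Hᵀ·S⁻¹ = [-5158/26337 -3539/26337; 10201/52674 -10387/52674]
x' − x̄ = [45104/26337, -9829/26337] = K·y
y = (KᵀK)⁻¹·Kᵀ·(x' − x̄) = [-6, -4]
z = y + H·x̄ = [-6, -4] + [8, 3] = [2, -1]

z = [2, -1]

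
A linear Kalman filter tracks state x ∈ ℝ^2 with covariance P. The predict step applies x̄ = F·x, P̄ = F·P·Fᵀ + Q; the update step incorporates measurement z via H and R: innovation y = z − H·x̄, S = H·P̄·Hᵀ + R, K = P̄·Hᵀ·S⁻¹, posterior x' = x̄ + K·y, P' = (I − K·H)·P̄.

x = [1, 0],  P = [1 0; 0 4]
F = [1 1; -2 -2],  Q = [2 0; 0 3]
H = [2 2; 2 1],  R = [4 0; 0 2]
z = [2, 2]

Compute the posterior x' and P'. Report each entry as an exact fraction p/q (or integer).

x' = [45/47, -4/47]
P' = [197/94 -132/47; -132/47 206/47]

x̄ = F·x = [1, -2]
P̄ = F·P·Fᵀ + Q = [7 -10; -10 23]
y = z − H·x̄ = [4, 2]
S = H·P̄·Hᵀ + R = [44 14; 14 13]
K = P̄·Hᵀ·S⁻¹ = [-67/188 65/94; 37/47 -29/47]
x' = x̄ + K·y = [45/47, -4/47]
P' = (I − K·H)·P̄ = [197/94 -132/47; -132/47 206/47]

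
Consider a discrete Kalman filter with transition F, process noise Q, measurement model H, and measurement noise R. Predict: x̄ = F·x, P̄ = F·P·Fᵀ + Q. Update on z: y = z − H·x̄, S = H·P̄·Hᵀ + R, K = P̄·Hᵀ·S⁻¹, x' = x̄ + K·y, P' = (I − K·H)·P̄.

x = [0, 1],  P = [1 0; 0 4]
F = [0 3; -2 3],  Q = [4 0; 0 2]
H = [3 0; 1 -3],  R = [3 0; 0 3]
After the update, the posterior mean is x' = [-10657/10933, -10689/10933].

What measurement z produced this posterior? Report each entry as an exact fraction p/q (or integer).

z = [-3, 2]

x̄ = F·x = [3, 3]
P̄ = F·P·Fᵀ + Q = [40 36; 36 42]
S = H·P̄·Hᵀ + R = [363 -204; -204 205]
K = P̄·Hᵀ·S⁻¹ = [3576/10933 -68/10933; 1260/10933 -3546/10933]
x' − x̄ = [-43456/10933, -43488/10933] = K·y
y = (KᵀK)⁻¹·Kᵀ·(x' − x̄) = [-12, 8]
z = y + H·x̄ = [-12, 8] + [9, -6] = [-3, 2]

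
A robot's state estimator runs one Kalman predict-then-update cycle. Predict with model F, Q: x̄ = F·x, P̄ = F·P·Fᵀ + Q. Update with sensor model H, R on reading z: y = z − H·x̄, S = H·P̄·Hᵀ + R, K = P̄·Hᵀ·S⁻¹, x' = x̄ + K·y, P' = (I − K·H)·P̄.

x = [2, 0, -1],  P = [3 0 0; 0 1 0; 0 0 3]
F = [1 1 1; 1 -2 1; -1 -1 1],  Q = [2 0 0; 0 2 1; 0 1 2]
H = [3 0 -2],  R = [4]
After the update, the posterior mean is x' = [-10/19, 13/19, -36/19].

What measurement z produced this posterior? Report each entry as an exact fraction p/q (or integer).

z = [2]

x̄ = F·x = [1, 1, -3]
P̄ = F·P·Fᵀ + Q = [9 4 -1; 4 12 3; -1 3 9]
S = H·P̄·Hᵀ + R = [133]
K = P̄·Hᵀ·S⁻¹ = [29/133; 6/133; -3/19]
x' − x̄ = [-29/19, -6/19, 21/19] = K·y
y = (KᵀK)⁻¹·Kᵀ·(x' − x̄) = [-7]
z = y + H·x̄ = [-7] + [9] = [2]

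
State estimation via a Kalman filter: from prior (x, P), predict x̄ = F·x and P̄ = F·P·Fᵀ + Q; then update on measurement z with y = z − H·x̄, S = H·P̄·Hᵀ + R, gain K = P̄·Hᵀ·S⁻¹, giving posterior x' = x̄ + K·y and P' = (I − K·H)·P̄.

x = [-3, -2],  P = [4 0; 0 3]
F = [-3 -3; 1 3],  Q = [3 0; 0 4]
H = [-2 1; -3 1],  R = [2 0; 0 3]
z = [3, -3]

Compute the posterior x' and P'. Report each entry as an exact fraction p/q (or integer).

x̄ = F·x = [15, -9]
P̄ = F·P·Fᵀ + Q = [66 -39; -39 35]
y = z − H·x̄ = [42, 51]
S = H·P̄·Hᵀ + R = [457 626; 626 866]
K = P̄·Hᵀ·S⁻¹ = [138/1943 -1263/3886; 1353/1943 -637/1943]
x' = x̄ + K·y = [5469/3886, 6852/1943]
P' = (I − K·H)·P̄ = [4341/3886 4617/1943; 4617/1943 11940/1943]

x' = [5469/3886, 6852/1943]
P' = [4341/3886 4617/1943; 4617/1943 11940/1943]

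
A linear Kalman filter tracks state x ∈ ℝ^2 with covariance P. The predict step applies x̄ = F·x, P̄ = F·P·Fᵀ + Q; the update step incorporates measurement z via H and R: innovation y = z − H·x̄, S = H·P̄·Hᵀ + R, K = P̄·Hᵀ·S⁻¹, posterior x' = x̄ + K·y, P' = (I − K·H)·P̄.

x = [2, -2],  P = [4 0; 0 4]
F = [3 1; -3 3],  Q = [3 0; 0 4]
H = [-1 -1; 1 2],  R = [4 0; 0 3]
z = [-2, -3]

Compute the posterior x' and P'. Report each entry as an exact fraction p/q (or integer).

x̄ = F·x = [4, -12]
P̄ = F·P·Fᵀ + Q = [43 -24; -24 76]
y = z − H·x̄ = [-10, 17]
S = H·P̄·Hᵀ + R = [75 -123; -123 254]
K = P̄·Hᵀ·S⁻¹ = [-5441/3921 -904/1307; 2536/3921 1068/1307]
x' = x̄ + K·y = [23990/3921, -17944/3921]
P' = (I − K·H)·P̄ = [51664/3921 -29900/3921; -29900/3921 19756/3921]

x' = [23990/3921, -17944/3921]
P' = [51664/3921 -29900/3921; -29900/3921 19756/3921]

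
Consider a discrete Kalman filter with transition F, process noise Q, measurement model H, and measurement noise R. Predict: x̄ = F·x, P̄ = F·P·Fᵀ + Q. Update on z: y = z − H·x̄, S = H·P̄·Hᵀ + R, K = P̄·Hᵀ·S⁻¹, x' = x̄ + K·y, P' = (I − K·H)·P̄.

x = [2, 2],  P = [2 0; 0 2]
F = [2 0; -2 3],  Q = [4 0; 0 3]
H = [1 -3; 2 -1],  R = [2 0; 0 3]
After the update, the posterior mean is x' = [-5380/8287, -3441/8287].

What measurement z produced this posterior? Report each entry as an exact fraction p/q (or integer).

x̄ = F·x = [4, 2]
P̄ = F·P·Fᵀ + Q = [12 -8; -8 29]
S = H·P̄·Hᵀ + R = [323 167; 167 112]
K = P̄·Hᵀ·S⁻¹ = [-1312/8287 4324/8287; -3125/8287 1330/8287]
x' − x̄ = [-38528/8287, -20015/8287] = K·y
y = (KᵀK)⁻¹·Kᵀ·(x' − x̄) = [3, -8]
z = y + H·x̄ = [3, -8] + [-2, 6] = [1, -2]

z = [1, -2]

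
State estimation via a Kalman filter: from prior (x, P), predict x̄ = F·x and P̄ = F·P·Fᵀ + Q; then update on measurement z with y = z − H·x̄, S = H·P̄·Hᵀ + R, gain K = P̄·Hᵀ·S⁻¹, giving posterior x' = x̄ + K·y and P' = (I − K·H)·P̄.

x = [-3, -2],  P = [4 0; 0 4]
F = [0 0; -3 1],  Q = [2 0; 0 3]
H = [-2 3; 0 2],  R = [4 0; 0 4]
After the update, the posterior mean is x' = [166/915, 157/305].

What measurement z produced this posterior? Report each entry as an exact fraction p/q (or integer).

z = [1, 1]

x̄ = F·x = [0, 7]
P̄ = F·P·Fᵀ + Q = [2 0; 0 43]
S = H·P̄·Hᵀ + R = [399 258; 258 176]
K = P̄·Hᵀ·S⁻¹ = [-176/915 86/305; 43/305 86/305]
x' − x̄ = [166/915, -1978/305] = K·y
y = (KᵀK)⁻¹·Kᵀ·(x' − x̄) = [-20, -13]
z = y + H·x̄ = [-20, -13] + [21, 14] = [1, 1]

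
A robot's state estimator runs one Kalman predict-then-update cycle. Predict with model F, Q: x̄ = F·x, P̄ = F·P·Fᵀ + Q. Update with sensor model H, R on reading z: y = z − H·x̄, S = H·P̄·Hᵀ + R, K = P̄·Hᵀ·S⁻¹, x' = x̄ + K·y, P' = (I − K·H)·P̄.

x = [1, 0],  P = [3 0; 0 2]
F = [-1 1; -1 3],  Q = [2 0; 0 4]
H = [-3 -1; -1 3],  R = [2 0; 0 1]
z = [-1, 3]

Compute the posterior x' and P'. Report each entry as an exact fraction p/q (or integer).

x' = [-1/66, 491/495]
P' = [2/11 1/33; 1/33 271/2475]

x̄ = F·x = [-1, -1]
P̄ = F·P·Fᵀ + Q = [7 9; 9 25]
y = z − H·x̄ = [-5, 5]
S = H·P̄·Hᵀ + R = [144 -126; -126 179]
K = P̄·Hᵀ·S⁻¹ = [-19/66 -1/11; -248/2475 82/275]
x' = x̄ + K·y = [-1/66, 491/495]
P' = (I − K·H)·P̄ = [2/11 1/33; 1/33 271/2475]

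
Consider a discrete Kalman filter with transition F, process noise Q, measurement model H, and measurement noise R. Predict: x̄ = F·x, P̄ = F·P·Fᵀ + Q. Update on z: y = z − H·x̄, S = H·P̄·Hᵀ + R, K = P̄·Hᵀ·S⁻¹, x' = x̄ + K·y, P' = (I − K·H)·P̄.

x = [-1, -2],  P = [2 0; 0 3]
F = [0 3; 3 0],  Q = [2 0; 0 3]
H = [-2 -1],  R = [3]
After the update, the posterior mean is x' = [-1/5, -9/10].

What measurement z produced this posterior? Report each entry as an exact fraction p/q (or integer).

x̄ = F·x = [-6, -3]
P̄ = F·P·Fᵀ + Q = [29 0; 0 21]
S = H·P̄·Hᵀ + R = [140]
K = P̄·Hᵀ·S⁻¹ = [-29/70; -3/20]
x' − x̄ = [29/5, 21/10] = K·y
y = (KᵀK)⁻¹·Kᵀ·(x' − x̄) = [-14]
z = y + H·x̄ = [-14] + [15] = [1]

z = [1]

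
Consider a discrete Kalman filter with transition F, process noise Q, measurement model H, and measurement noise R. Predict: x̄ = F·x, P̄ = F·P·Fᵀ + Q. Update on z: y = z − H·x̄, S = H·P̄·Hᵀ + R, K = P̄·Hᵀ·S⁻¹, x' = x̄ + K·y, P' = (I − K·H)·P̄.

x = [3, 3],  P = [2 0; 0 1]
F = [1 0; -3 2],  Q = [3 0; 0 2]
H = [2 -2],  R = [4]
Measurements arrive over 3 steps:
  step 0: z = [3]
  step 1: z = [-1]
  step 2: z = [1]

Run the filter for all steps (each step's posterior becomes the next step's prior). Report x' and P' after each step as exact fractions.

step 0: x' = [51/28, 3/14], P' = [89/42 13/7; 13/7 18/7]
step 1: x' = [-208/215, -711/860], P' = [468/215 773/430; 773/430 1019/430]
step 2: x' = [32/579, -123/386], P' = [1229/579 337/193; 337/193 3587/1544]

step 0: x̄ = F·x = [3, -3]
step 0: P̄ = F·P·Fᵀ + Q = [5 -6; -6 24]
step 0: y = z − H·x̄ = [-9]
step 0: S = H·P̄·Hᵀ + R = [168]
step 0: K = P̄·Hᵀ·S⁻¹ = [11/84; -5/14]
step 0: x' = x̄ + K·y = [51/28, 3/14]
step 0: P' = (I − K·H)·P̄ = [89/42 13/7; 13/7 18/7]
step 1: x̄ = F·x = [51/28, -141/28]
step 1: P̄ = F·P·Fᵀ + Q = [215/42 -37/14; -37/14 127/14]
step 1: y = z − H·x̄ = [-103/7]
step 1: S = H·P̄·Hᵀ + R = [1720/21]
step 1: K = P̄·Hᵀ·S⁻¹ = [163/860; -123/430]
step 1: x' = x̄ + K·y = [-208/215, -711/860]
step 1: P' = (I − K·H)·P̄ = [468/215 773/430; 773/430 1019/430]
step 2: x̄ = F·x = [-208/215, 537/430]
step 2: P̄ = F·P·Fᵀ + Q = [1113/215 -631/215; -631/215 2042/215]
step 2: y = z − H·x̄ = [1168/215]
step 2: S = H·P̄·Hᵀ + R = [18528/215]
step 2: K = P̄·Hᵀ·S⁻¹ = [109/579; -891/3088]
step 2: x' = x̄ + K·y = [32/579, -123/386]
step 2: P' = (I − K·H)·P̄ = [1229/579 337/193; 337/193 3587/1544]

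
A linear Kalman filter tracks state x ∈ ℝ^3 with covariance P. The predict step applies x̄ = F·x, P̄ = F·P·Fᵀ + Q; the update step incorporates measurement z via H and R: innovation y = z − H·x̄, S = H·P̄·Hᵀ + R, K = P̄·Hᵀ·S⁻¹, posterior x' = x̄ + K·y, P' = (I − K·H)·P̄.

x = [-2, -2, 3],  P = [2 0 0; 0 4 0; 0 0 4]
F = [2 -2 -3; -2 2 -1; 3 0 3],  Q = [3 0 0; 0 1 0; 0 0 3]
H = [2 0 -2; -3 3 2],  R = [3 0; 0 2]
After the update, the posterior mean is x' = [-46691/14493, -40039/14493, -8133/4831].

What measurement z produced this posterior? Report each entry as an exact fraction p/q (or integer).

z = [-3, -2]

x̄ = F·x = [-9, -3, 3]
P̄ = F·P·Fᵀ + Q = [63 -12 -24; -12 29 -24; -24 -24 57]
S = H·P̄·Hᵀ + R = [675 -774; -774 1274]
K = P̄·Hᵀ·S⁻¹ = [1729/43479 -1837/9662; 14771/43479 2563/9662; -2188/4831 -897/4831]
x' − x̄ = [83746/14493, 3440/14493, -22626/4831] = K·y
y = (KᵀK)⁻¹·Kᵀ·(x' − x̄) = [21, -26]
z = y + H·x̄ = [21, -26] + [-24, 24] = [-3, -2]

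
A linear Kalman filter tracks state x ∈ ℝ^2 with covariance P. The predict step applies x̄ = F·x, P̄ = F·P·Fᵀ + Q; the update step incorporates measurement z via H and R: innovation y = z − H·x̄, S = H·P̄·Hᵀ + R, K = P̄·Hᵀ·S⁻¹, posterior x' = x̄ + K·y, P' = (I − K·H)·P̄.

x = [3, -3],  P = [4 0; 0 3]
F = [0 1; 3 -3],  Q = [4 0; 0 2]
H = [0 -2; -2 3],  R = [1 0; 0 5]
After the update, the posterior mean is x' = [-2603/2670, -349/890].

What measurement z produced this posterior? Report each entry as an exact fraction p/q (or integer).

x̄ = F·x = [-3, 18]
P̄ = F·P·Fᵀ + Q = [7 -9; -9 65]
S = H·P̄·Hᵀ + R = [261 -426; -426 726]
K = P̄·Hᵀ·S⁻¹ = [-733/1335 -337/890; -607/1335 71/2670]
x' − x̄ = [5407/2670, -16369/890] = K·y
y = (KᵀK)⁻¹·Kᵀ·(x' − x̄) = [37, -59]
z = y + H·x̄ = [37, -59] + [-36, 60] = [1, 1]

z = [1, 1]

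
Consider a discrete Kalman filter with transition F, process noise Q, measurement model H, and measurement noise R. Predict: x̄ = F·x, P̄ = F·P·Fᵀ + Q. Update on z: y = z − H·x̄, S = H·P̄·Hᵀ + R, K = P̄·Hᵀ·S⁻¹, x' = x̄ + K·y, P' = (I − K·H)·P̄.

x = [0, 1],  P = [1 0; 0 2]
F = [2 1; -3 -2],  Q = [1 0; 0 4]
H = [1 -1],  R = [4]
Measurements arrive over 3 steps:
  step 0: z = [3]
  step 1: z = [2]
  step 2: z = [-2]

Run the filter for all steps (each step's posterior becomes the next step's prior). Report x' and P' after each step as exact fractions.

step 0: x̄ = F·x = [1, -2]
step 0: P̄ = F·P·Fᵀ + Q = [7 -10; -10 21]
step 0: y = z − H·x̄ = [0]
step 0: S = H·P̄·Hᵀ + R = [52]
step 0: K = P̄·Hᵀ·S⁻¹ = [17/52; -31/52]
step 0: x' = x̄ + K·y = [1, -2]
step 0: P' = (I − K·H)·P̄ = [75/52 7/52; 7/52 131/52]
step 1: x̄ = F·x = [0, 1]
step 1: P̄ = F·P·Fᵀ + Q = [511/52 -761/52; -761/52 1491/52]
step 1: y = z − H·x̄ = [3]
step 1: S = H·P̄·Hᵀ + R = [933/13]
step 1: K = P̄·Hᵀ·S⁻¹ = [106/311; -563/933]
step 1: x' = x̄ + K·y = [318/311, -252/311]
step 1: P' = (I − K·H)·P̄ = [1853/1244 157/1244; 157/1244 9479/3732]
step 2: x̄ = F·x = [384/311, -450/311]
step 2: P̄ = F·P·Fᵀ + Q = [37331/3732 -55609/3732; -55609/3732 108527/3732]
step 2: y = z − H·x̄ = [-1456/311]
step 2: S = H·P̄·Hᵀ + R = [22667/311]
step 2: K = P̄·Hᵀ·S⁻¹ = [7745/22667; -13678/22667]
step 2: x' = x̄ + K·y = [-8272/22667, 31238/22667]
step 2: P' = (I − K·H)·P̄ = [406307/272004 34547/272004; 34547/272004 691091/272004]

step 0: x' = [1, -2], P' = [75/52 7/52; 7/52 131/52]
step 1: x' = [318/311, -252/311], P' = [1853/1244 157/1244; 157/1244 9479/3732]
step 2: x' = [-8272/22667, 31238/22667], P' = [406307/272004 34547/272004; 34547/272004 691091/272004]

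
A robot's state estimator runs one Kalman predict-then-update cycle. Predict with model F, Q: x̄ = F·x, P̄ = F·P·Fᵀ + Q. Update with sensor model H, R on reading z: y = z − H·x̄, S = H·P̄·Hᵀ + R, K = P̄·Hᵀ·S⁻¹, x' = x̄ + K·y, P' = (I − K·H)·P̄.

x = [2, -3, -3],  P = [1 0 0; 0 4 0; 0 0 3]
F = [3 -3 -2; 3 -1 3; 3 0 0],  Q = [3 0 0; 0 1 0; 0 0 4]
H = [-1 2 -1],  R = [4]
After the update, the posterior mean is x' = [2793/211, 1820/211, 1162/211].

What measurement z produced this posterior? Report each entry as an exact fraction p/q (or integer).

x̄ = F·x = [21, 0, 6]
P̄ = F·P·Fᵀ + Q = [60 3 9; 3 41 9; 9 9 13]
S = H·P̄·Hᵀ + R = [211]
K = P̄·Hᵀ·S⁻¹ = [-63/211; 70/211; -4/211]
x' − x̄ = [-1638/211, 1820/211, -104/211] = K·y
y = (KᵀK)⁻¹·Kᵀ·(x' − x̄) = [26]
z = y + H·x̄ = [26] + [-27] = [-1]

z = [-1]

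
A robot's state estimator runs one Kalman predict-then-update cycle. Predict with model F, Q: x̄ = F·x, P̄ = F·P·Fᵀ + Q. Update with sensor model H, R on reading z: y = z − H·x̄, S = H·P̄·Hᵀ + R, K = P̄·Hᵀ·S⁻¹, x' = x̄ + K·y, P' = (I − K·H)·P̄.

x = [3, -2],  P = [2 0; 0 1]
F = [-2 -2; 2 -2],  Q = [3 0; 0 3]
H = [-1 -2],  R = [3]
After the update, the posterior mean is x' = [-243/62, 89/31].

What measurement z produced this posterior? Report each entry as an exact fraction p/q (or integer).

z = [-1]

x̄ = F·x = [-2, 10]
P̄ = F·P·Fᵀ + Q = [15 -4; -4 15]
S = H·P̄·Hᵀ + R = [62]
K = P̄·Hᵀ·S⁻¹ = [-7/62; -13/31]
x' − x̄ = [-119/62, -221/31] = K·y
y = (KᵀK)⁻¹·Kᵀ·(x' − x̄) = [17]
z = y + H·x̄ = [17] + [-18] = [-1]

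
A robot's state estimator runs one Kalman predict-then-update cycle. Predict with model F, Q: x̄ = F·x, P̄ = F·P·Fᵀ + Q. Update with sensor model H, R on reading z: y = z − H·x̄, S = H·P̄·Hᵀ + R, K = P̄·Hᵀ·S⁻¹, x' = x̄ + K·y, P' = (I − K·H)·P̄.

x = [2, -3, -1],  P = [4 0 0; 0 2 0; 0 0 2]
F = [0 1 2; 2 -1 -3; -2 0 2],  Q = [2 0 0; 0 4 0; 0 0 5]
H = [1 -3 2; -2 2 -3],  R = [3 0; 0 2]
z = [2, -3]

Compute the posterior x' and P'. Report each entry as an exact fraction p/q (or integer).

x̄ = F·x = [-5, 10, -6]
P̄ = F·P·Fᵀ + Q = [12 -14 8; -14 40 -28; 8 -28 29]
y = z − H·x̄ = [49, -51]
S = H·P̄·Hᵀ + R = [943 -970; -970 1015]
K = P̄·Hᵀ·S⁻¹ = [-178/1083 -1256/5415; -1322/3249 -3244/16245; -44/361 -493/1805]
x' = x̄ + K·y = [-6629/5415, 4004/16245, 3533/1805]
P' = (I − K·H)·P̄ = [10608/1805 -3758/5415 -7628/1805; -3758/5415 16748/16245 2316/1805; -7628/1805 2316/1805 6958/1805]

x' = [-6629/5415, 4004/16245, 3533/1805]
P' = [10608/1805 -3758/5415 -7628/1805; -3758/5415 16748/16245 2316/1805; -7628/1805 2316/1805 6958/1805]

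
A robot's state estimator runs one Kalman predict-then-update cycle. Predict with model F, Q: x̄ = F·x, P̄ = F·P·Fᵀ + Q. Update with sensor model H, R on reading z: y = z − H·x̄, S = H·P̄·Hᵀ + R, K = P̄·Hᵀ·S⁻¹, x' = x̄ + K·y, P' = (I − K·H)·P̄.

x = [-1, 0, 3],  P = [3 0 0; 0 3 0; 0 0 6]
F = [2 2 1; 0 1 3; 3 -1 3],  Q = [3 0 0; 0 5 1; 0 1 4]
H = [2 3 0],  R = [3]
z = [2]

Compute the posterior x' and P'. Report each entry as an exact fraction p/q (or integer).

x̄ = F·x = [1, 9, 6]
P̄ = F·P·Fᵀ + Q = [33 24 30; 24 62 52; 30 52 88]
y = z − H·x̄ = [-27]
S = H·P̄·Hᵀ + R = [981]
K = P̄·Hᵀ·S⁻¹ = [46/327; 26/109; 24/109]
x' = x̄ + K·y = [-305/109, 279/109, 6/109]
P' = (I − K·H)·P̄ = [1481/109 -972/109 -42/109; -972/109 674/109 52/109; -42/109 52/109 4408/109]

x' = [-305/109, 279/109, 6/109]
P' = [1481/109 -972/109 -42/109; -972/109 674/109 52/109; -42/109 52/109 4408/109]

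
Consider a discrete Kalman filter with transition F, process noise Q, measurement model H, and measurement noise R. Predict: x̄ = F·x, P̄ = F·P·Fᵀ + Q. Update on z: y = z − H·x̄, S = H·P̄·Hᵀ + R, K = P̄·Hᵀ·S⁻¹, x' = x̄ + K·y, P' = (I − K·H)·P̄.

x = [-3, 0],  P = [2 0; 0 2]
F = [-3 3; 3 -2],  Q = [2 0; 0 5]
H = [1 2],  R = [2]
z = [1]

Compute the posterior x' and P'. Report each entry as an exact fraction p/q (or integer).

x̄ = F·x = [9, -9]
P̄ = F·P·Fᵀ + Q = [38 -30; -30 31]
y = z − H·x̄ = [10]
S = H·P̄·Hᵀ + R = [44]
K = P̄·Hᵀ·S⁻¹ = [-1/2; 8/11]
x' = x̄ + K·y = [4, -19/11]
P' = (I − K·H)·P̄ = [27 -14; -14 85/11]

x' = [4, -19/11]
P' = [27 -14; -14 85/11]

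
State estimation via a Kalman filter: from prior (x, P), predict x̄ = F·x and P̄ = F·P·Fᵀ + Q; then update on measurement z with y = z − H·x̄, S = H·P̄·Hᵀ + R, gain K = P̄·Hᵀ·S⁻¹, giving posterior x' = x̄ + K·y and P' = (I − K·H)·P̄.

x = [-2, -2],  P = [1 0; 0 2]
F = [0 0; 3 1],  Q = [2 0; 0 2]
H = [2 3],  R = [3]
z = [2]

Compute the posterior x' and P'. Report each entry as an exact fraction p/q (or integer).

x̄ = F·x = [0, -8]
P̄ = F·P·Fᵀ + Q = [2 0; 0 13]
y = z − H·x̄ = [26]
S = H·P̄·Hᵀ + R = [128]
K = P̄·Hᵀ·S⁻¹ = [1/32; 39/128]
x' = x̄ + K·y = [13/16, -5/64]
P' = (I − K·H)·P̄ = [15/8 -39/32; -39/32 143/128]

x' = [13/16, -5/64]
P' = [15/8 -39/32; -39/32 143/128]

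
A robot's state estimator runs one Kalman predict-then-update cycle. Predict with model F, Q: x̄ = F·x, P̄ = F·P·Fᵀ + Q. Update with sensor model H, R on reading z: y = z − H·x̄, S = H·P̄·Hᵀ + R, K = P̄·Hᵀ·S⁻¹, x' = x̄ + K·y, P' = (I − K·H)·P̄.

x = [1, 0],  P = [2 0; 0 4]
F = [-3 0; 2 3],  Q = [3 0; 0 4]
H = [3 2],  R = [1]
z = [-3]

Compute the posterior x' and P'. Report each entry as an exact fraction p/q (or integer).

x̄ = F·x = [-3, 2]
P̄ = F·P·Fᵀ + Q = [21 -12; -12 48]
y = z − H·x̄ = [2]
S = H·P̄·Hᵀ + R = [238]
K = P̄·Hᵀ·S⁻¹ = [39/238; 30/119]
x' = x̄ + K·y = [-318/119, 298/119]
P' = (I − K·H)·P̄ = [3477/238 -2598/119; -2598/119 3912/119]

x' = [-318/119, 298/119]
P' = [3477/238 -2598/119; -2598/119 3912/119]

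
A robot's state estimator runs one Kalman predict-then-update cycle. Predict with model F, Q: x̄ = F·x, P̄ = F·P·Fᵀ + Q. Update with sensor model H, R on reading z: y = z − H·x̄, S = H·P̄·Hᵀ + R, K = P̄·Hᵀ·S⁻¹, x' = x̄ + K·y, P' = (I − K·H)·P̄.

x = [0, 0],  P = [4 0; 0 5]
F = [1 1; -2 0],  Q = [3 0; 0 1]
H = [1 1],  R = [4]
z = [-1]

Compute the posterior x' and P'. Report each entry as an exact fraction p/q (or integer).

x̄ = F·x = [0, 0]
P̄ = F·P·Fᵀ + Q = [12 -8; -8 17]
y = z − H·x̄ = [-1]
S = H·P̄·Hᵀ + R = [17]
K = P̄·Hᵀ·S⁻¹ = [4/17; 9/17]
x' = x̄ + K·y = [-4/17, -9/17]
P' = (I − K·H)·P̄ = [188/17 -172/17; -172/17 208/17]

x' = [-4/17, -9/17]
P' = [188/17 -172/17; -172/17 208/17]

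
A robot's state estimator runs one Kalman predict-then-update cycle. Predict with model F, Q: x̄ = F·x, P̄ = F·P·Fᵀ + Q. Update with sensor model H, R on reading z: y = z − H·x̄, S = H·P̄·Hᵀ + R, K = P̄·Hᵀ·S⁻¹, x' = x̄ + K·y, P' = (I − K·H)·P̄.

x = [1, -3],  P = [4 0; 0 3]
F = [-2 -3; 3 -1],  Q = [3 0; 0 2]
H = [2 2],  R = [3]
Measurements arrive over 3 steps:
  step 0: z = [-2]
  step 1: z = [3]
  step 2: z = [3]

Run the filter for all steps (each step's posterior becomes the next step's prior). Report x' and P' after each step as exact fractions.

step 0: x' = [-17/33, -10/33], P' = [6782/231 -6689/231; -6689/231 6767/231]
step 1: x' = [1430032/679577, -411223/679577], P' = [3800056/679577 -3695392/679577; -3695392/679577 4099891/679577]
step 2: x' = [-1289179747/411476063, 1912560517/411476063], P' = [2203610678/411476063 -2128129625/411476063; -2128129625/411476063 2359726571/411476063]

step 0: x̄ = F·x = [7, 6]
step 0: P̄ = F·P·Fᵀ + Q = [46 -15; -15 41]
step 0: y = z − H·x̄ = [-28]
step 0: S = H·P̄·Hᵀ + R = [231]
step 0: K = P̄·Hᵀ·S⁻¹ = [62/231; 52/231]
step 0: x' = x̄ + K·y = [-17/33, -10/33]
step 0: P' = (I − K·H)·P̄ = [6782/231 -6689/231; -6689/231 6767/231]
step 1: x̄ = F·x = [64/33, -41/33]
step 1: P̄ = F·P·Fᵀ + Q = [1208/33 3776/33; 3776/33 108401/231]
step 1: y = z − H·x̄ = [53/33]
step 1: S = H·P̄·Hᵀ + R = [679577/231]
step 1: K = P̄·Hᵀ·S⁻¹ = [69776/679577; 269666/679577]
step 1: x' = x̄ + K·y = [1430032/679577, -411223/679577]
step 1: P' = (I − K·H)·P̄ = [3800056/679577 -3695392/679577; -3695392/679577 4099891/679577]
step 2: x̄ = F·x = [-1626395/679577, 4701319/679577]
step 2: P̄ = F·P·Fᵀ + Q = [9793270/679577 15367081/679577; 15367081/679577 61831901/679577]
step 2: y = z − H·x̄ = [-32371/5351]
step 2: S = H·P̄·Hᵀ + R = [3239969/5351]
step 2: K = P̄·Hᵀ·S⁻¹ = [396226/3239969; 1215732/3239969]
step 2: x' = x̄ + K·y = [-1289179747/411476063, 1912560517/411476063]
step 2: P' = (I − K·H)·P̄ = [2203610678/411476063 -2128129625/411476063; -2128129625/411476063 2359726571/411476063]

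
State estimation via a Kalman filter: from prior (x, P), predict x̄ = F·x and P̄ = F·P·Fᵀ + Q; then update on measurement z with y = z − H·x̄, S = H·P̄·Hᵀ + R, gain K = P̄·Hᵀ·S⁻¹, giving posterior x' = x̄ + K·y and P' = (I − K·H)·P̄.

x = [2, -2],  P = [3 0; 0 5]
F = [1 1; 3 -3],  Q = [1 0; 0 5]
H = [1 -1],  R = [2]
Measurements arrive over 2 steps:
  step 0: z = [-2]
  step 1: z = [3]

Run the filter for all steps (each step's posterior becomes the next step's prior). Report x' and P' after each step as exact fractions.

step 0: x̄ = F·x = [0, 12]
step 0: P̄ = F·P·Fᵀ + Q = [9 -6; -6 77]
step 0: y = z − H·x̄ = [10]
step 0: S = H·P̄·Hᵀ + R = [100]
step 0: K = P̄·Hᵀ·S⁻¹ = [3/20; -83/100]
step 0: x' = x̄ + K·y = [3/2, 37/10]
step 0: P' = (I − K·H)·P̄ = [27/4 129/20; 129/20 811/100]
step 1: x̄ = F·x = [26/5, -33/5]
step 1: P̄ = F·P·Fᵀ + Q = [719/25 -102/25; -102/25 566/25]
step 1: y = z − H·x̄ = [-44/5]
step 1: S = H·P̄·Hᵀ + R = [1539/25]
step 1: K = P̄·Hᵀ·S⁻¹ = [821/1539; -668/1539]
step 1: x' = x̄ + K·y = [778/1539, -4279/1539]
step 1: P' = (I − K·H)·P̄ = [17300/1539 15658/1539; 15658/1539 16994/1539]

step 0: x' = [3/2, 37/10], P' = [27/4 129/20; 129/20 811/100]
step 1: x' = [778/1539, -4279/1539], P' = [17300/1539 15658/1539; 15658/1539 16994/1539]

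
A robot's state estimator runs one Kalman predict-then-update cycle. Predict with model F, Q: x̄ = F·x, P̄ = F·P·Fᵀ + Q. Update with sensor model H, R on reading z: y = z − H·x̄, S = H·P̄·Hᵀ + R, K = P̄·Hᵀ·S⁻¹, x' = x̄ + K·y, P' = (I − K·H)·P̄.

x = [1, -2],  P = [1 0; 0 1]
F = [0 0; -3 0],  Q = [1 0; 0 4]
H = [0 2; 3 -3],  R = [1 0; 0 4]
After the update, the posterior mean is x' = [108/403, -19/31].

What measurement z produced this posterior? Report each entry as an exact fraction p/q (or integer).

x̄ = F·x = [0, -3]
P̄ = F·P·Fᵀ + Q = [1 0; 0 13]
S = H·P̄·Hᵀ + R = [53 -78; -78 130]
K = P̄·Hᵀ·S⁻¹ = [9/31 159/806; 13/31 -3/62]
x' − x̄ = [108/403, 74/31] = K·y
y = (KᵀK)⁻¹·Kᵀ·(x' − x̄) = [5, -6]
z = y + H·x̄ = [5, -6] + [-6, 9] = [-1, 3]

z = [-1, 3]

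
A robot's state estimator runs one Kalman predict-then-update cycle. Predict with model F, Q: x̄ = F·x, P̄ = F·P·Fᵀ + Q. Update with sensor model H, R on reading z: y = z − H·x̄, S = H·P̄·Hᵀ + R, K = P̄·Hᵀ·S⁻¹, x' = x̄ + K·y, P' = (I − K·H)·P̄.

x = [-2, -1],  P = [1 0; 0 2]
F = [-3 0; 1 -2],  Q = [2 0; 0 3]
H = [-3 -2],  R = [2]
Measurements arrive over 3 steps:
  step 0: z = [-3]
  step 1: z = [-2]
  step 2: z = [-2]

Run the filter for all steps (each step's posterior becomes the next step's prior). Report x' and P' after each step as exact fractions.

step 0: x' = [273/113, -225/113], P' = [514/113 -744/113; -744/113 1131/113]
step 1: x' = [-5043/2617, 9563/2617], P' = [83732/2617 -124326/2617; -124326/2617 185833/2617]
step 2: x' = [1012659/98842, -1424239/98842], P' = [6724453/49421 -10016139/49421; -10016139/49421 14942454/49421]

step 0: x̄ = F·x = [6, 0]
step 0: P̄ = F·P·Fᵀ + Q = [11 -3; -3 12]
step 0: y = z − H·x̄ = [15]
step 0: S = H·P̄·Hᵀ + R = [113]
step 0: K = P̄·Hᵀ·S⁻¹ = [-27/113; -15/113]
step 0: x' = x̄ + K·y = [273/113, -225/113]
step 0: P' = (I − K·H)·P̄ = [514/113 -744/113; -744/113 1131/113]
step 1: x̄ = F·x = [-819/113, 723/113]
step 1: P̄ = F·P·Fᵀ + Q = [4852/113 -6006/113; -6006/113 8353/113]
step 1: y = z − H·x̄ = [-1237/113]
step 1: S = H·P̄·Hᵀ + R = [5234/113]
step 1: K = P̄·Hᵀ·S⁻¹ = [-1272/2617; 656/2617]
step 1: x' = x̄ + K·y = [-5043/2617, 9563/2617]
step 1: P' = (I − K·H)·P̄ = [83732/2617 -124326/2617; -124326/2617 185833/2617]
step 2: x̄ = F·x = [15129/2617, -24169/2617]
step 2: P̄ = F·P·Fᵀ + Q = [758822/2617 -997152/2617; -997152/2617 1332219/2617]
step 2: y = z − H·x̄ = [-8185/2617]
step 2: S = H·P̄·Hᵀ + R = [197684/2617]
step 2: K = P̄·Hᵀ·S⁻¹ = [-141081/98842; 163509/98842]
step 2: x' = x̄ + K·y = [1012659/98842, -1424239/98842]
step 2: P' = (I − K·H)·P̄ = [6724453/49421 -10016139/49421; -10016139/49421 14942454/49421]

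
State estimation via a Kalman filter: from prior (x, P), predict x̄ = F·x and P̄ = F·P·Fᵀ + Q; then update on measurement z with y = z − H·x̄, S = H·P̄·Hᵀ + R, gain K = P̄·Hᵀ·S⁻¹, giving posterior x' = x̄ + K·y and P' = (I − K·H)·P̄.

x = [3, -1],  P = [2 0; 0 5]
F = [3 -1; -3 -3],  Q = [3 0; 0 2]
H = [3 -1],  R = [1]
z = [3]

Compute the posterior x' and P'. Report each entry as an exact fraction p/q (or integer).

x̄ = F·x = [10, -6]
P̄ = F·P·Fᵀ + Q = [26 -3; -3 65]
y = z − H·x̄ = [-33]
S = H·P̄·Hᵀ + R = [318]
K = P̄·Hᵀ·S⁻¹ = [27/106; -37/159]
x' = x̄ + K·y = [169/106, 89/53]
P' = (I − K·H)·P̄ = [569/106 840/53; 840/53 7597/159]

x' = [169/106, 89/53]
P' = [569/106 840/53; 840/53 7597/159]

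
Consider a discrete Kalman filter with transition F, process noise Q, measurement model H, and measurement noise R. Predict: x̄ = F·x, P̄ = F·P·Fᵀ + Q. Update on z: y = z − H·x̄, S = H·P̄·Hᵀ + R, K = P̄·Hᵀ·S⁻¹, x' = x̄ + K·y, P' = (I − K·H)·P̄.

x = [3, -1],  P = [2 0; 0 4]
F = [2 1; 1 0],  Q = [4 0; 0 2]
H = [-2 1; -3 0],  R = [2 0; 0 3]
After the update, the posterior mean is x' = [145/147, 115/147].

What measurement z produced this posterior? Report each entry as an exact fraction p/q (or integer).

z = [-2, -2]

x̄ = F·x = [5, 3]
P̄ = F·P·Fᵀ + Q = [16 4; 4 4]
S = H·P̄·Hᵀ + R = [54 84; 84 147]
K = P̄·Hᵀ·S⁻¹ = [-2/21 -40/147; 10/21 -52/147]
x' − x̄ = [-590/147, -326/147] = K·y
y = (KᵀK)⁻¹·Kᵀ·(x' − x̄) = [5, 13]
z = y + H·x̄ = [5, 13] + [-7, -15] = [-2, -2]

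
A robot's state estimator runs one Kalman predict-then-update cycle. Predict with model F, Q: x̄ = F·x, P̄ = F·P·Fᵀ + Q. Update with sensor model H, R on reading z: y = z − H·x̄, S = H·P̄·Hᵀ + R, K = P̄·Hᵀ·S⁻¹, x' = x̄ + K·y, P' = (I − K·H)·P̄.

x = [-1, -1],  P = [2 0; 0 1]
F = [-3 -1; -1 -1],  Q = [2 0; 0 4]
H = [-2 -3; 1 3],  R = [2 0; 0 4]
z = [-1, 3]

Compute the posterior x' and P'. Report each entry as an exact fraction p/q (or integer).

x̄ = F·x = [4, 2]
P̄ = F·P·Fᵀ + Q = [21 7; 7 7]
y = z − H·x̄ = [13, -7]
S = H·P̄·Hᵀ + R = [233 -168; -168 130]
K = P̄·Hᵀ·S⁻¹ = [-567/1033 -399/1033; 77/1033 322/1033]
x' = x̄ + K·y = [-446/1033, 813/1033]
P' = (I − K·H)·P̄ = [2730/1033 -1442/1033; -1442/1033 910/1033]

x' = [-446/1033, 813/1033]
P' = [2730/1033 -1442/1033; -1442/1033 910/1033]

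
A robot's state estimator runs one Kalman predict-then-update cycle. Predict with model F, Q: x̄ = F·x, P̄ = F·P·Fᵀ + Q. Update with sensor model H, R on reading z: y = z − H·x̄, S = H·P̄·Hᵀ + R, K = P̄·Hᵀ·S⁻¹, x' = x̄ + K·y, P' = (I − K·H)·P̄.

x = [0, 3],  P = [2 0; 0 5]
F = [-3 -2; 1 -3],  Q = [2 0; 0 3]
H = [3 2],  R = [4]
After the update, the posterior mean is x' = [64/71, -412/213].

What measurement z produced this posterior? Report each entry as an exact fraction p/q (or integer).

z = [-1]

x̄ = F·x = [-6, -9]
P̄ = F·P·Fᵀ + Q = [40 24; 24 50]
S = H·P̄·Hᵀ + R = [852]
K = P̄·Hᵀ·S⁻¹ = [14/71; 43/213]
x' − x̄ = [490/71, 1505/213] = K·y
y = (KᵀK)⁻¹·Kᵀ·(x' − x̄) = [35]
z = y + H·x̄ = [35] + [-36] = [-1]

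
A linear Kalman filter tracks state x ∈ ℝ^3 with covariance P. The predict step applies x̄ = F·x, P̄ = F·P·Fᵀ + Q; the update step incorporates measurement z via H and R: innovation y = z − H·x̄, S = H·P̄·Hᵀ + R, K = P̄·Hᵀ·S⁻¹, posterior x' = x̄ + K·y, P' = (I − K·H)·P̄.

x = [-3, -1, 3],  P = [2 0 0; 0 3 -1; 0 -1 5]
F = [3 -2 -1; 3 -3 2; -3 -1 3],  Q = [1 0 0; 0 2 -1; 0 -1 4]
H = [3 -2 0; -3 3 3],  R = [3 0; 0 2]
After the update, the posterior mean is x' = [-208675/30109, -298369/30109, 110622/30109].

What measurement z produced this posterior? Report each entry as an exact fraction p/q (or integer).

x̄ = F·x = [-10, 0, 19]
P̄ = F·P·Fᵀ + Q = [32 27 -22; 27 79 31; -22 31 76]
S = H·P̄·Hᵀ + R = [283 -741; -741 2153]
K = P̄·Hᵀ·S⁻¹ = [30405/60218 8199/60218; 9364/30109 6705/30109; 11183/60218 14673/60218]
x' − x̄ = [92415/30109, -298369/30109, -461449/30109] = K·y
y = (KᵀK)⁻¹·Kᵀ·(x' − x̄) = [29, -85]
z = y + H·x̄ = [29, -85] + [-30, 87] = [-1, 2]

z = [-1, 2]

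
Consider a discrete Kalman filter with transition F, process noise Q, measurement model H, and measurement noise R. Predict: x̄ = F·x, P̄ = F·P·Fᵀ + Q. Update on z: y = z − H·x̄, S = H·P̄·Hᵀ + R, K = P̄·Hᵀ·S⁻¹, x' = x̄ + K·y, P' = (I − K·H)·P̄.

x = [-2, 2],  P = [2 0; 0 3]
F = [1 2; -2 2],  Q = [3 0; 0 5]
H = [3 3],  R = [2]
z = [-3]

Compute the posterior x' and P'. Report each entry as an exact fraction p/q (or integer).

x̄ = F·x = [2, 8]
P̄ = F·P·Fᵀ + Q = [17 8; 8 25]
y = z − H·x̄ = [-33]
S = H·P̄·Hᵀ + R = [524]
K = P̄·Hᵀ·S⁻¹ = [75/524; 99/524]
x' = x̄ + K·y = [-1427/524, 925/524]
P' = (I − K·H)·P̄ = [3283/524 -3233/524; -3233/524 3299/524]

x' = [-1427/524, 925/524]
P' = [3283/524 -3233/524; -3233/524 3299/524]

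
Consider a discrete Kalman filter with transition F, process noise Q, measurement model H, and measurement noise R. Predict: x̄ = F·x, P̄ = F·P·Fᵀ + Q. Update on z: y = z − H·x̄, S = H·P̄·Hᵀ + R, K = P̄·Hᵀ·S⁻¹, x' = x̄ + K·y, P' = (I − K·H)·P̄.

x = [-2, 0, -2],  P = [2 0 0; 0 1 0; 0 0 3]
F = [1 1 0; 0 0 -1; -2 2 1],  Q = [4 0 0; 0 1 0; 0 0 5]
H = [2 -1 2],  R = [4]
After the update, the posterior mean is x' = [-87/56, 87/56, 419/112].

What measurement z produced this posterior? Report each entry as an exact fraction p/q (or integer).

x̄ = F·x = [-2, 2, 2]
P̄ = F·P·Fᵀ + Q = [7 0 -2; 0 4 -3; -2 -3 20]
S = H·P̄·Hᵀ + R = [112]
K = P̄·Hᵀ·S⁻¹ = [5/56; -5/56; 39/112]
x' − x̄ = [25/56, -25/56, 195/112] = K·y
y = (KᵀK)⁻¹·Kᵀ·(x' − x̄) = [5]
z = y + H·x̄ = [5] + [-2] = [3]

z = [3]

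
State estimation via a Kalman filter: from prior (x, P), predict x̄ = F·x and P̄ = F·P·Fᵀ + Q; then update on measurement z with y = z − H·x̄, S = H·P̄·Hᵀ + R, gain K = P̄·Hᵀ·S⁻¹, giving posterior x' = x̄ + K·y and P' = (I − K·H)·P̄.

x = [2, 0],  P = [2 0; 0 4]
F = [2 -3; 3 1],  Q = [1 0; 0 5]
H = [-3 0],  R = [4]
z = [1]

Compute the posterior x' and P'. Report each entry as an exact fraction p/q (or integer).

x̄ = F·x = [4, 6]
P̄ = F·P·Fᵀ + Q = [45 0; 0 27]
y = z − H·x̄ = [13]
S = H·P̄·Hᵀ + R = [409]
K = P̄·Hᵀ·S⁻¹ = [-135/409; 0]
x' = x̄ + K·y = [-119/409, 6]
P' = (I − K·H)·P̄ = [180/409 0; 0 27]

x' = [-119/409, 6]
P' = [180/409 0; 0 27]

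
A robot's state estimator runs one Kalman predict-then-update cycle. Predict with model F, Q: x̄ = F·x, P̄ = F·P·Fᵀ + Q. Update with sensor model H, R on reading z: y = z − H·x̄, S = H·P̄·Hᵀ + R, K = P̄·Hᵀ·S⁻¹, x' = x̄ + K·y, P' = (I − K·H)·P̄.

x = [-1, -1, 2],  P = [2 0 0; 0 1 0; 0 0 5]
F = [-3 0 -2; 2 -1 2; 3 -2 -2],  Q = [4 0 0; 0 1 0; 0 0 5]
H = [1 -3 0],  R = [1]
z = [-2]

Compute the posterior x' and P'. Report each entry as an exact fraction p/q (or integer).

x̄ = F·x = [-1, 3, -5]
P̄ = F·P·Fᵀ + Q = [42 -32 2; -32 30 -6; 2 -6 47]
y = z − H·x̄ = [8]
S = H·P̄·Hᵀ + R = [505]
K = P̄·Hᵀ·S⁻¹ = [138/505; -122/505; 4/101]
x' = x̄ + K·y = [599/505, 539/505, -473/101]
P' = (I − K·H)·P̄ = [2166/505 676/505 -350/101; 676/505 266/505 -118/101; -350/101 -118/101 4667/101]

x' = [599/505, 539/505, -473/101]
P' = [2166/505 676/505 -350/101; 676/505 266/505 -118/101; -350/101 -118/101 4667/101]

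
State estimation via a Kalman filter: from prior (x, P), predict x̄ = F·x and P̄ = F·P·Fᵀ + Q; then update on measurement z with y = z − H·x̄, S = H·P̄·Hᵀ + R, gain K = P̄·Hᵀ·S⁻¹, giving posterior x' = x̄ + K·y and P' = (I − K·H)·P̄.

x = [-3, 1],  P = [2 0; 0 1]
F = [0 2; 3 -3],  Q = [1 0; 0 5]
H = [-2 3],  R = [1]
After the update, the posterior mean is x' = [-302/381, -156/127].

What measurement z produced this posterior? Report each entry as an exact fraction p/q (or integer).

x̄ = F·x = [2, -12]
P̄ = F·P·Fᵀ + Q = [5 -6; -6 32]
S = H·P̄·Hᵀ + R = [381]
K = P̄·Hᵀ·S⁻¹ = [-28/381; 36/127]
x' − x̄ = [-1064/381, 1368/127] = K·y
y = (KᵀK)⁻¹·Kᵀ·(x' − x̄) = [38]
z = y + H·x̄ = [38] + [-40] = [-2]

z = [-2]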